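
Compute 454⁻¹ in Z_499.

377

By the extended Euclidean algorithm:
499 = 1·454 + 45
454 = 10·45 + 4
45 = 11·4 + 1
4 = 4·1 + 0
gcd(454, 499) = 1, so the inverse exists.
Bézout: 1 = 111·499 − 122·454.
So 454⁻¹ ≡ −122 ≡ 377 (mod 499).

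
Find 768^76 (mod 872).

112

By square-and-multiply:
76 in binary is 1001100, i.e. 76 = 64 + 8 + 4.
768^1 ≡ 768 (mod 872)
768^2 ≡ 768^2 = 589824 ≡ 352 (mod 872)
768^4 ≡ 352^2 = 123904 ≡ 80 (mod 872)
768^8 ≡ 80^2 = 6400 ≡ 296 (mod 872)
768^16 ≡ 296^2 = 87616 ≡ 416 (mod 872)
768^32 ≡ 416^2 = 173056 ≡ 400 (mod 872)
768^64 ≡ 400^2 = 160000 ≡ 424 (mod 872)
768^76 = 768^64 * 768^8 * 768^4 ≡ 424 * 296 * 80 (mod 872).
Accumulate the product:
424 * 296 = 125504 ≡ 808
808 * 80 = 64640 ≡ 112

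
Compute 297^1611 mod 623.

1611 in binary is 11001001011, i.e. 1611 = 1024 + 512 + 64 + 8 + 2 + 1.
297^1 ≡ 297 (mod 623)
297^2 ≡ 297^2 = 88209 ≡ 366 (mod 623)
297^4 ≡ 366^2 = 133956 ≡ 11 (mod 623)
297^8 ≡ 11^2 = 121 (mod 623)
297^16 ≡ 121^2 = 14641 ≡ 312 (mod 623)
297^32 ≡ 312^2 = 97344 ≡ 156 (mod 623)
297^64 ≡ 156^2 = 24336 ≡ 39 (mod 623)
297^128 ≡ 39^2 = 1521 ≡ 275 (mod 623)
297^256 ≡ 275^2 = 75625 ≡ 242 (mod 623)
297^512 ≡ 242^2 = 58564 ≡ 2 (mod 623)
297^1024 ≡ 2^2 = 4 (mod 623)
297^1611 = 297^1024 × 297^512 × 297^64 × 297^8 × 297^2 × 297^1 ≡ 4 × 2 × 39 × 121 × 366 × 297 (mod 623).
Accumulate the product:
4 × 2 = 8
8 × 39 = 312
312 × 121 = 37752 ≡ 372
372 × 366 = 136152 ≡ 338
338 × 297 = 100386 ≡ 83

83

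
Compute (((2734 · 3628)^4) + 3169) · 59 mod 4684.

2734 · 3628 = 9918952 ≡ 2924 (mod 4684)
(2924)^4 ≡ 516 (mod 4684)
516 + 3169 = 3685
3685 · 59 = 217415 ≡ 1951 (mod 4684)

1951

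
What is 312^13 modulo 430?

262

13 in binary is 1101, i.e. 13 = 8 + 4 + 1.
312^1 ≡ 312 (mod 430)
312^2 ≡ 312^2 = 97344 ≡ 164 (mod 430)
312^4 ≡ 164^2 = 26896 ≡ 236 (mod 430)
312^8 ≡ 236^2 = 55696 ≡ 226 (mod 430)
312^13 = 312^8 × 312^4 × 312^1 ≡ 226 × 236 × 312 (mod 430).
Accumulate the product:
226 × 236 = 53336 ≡ 16
16 × 312 = 4992 ≡ 262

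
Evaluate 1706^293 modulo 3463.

By square-and-multiply:
1706^1 ≡ 1706 (mod 3463)
1706^2 ≡ 1706^2 = 2910436 ≡ 1516 (mod 3463)
1706^4 ≡ 1516^2 = 2298256 ≡ 2287 (mod 3463)
1706^8 ≡ 2287^2 = 5230369 ≡ 1239 (mod 3463)
1706^16 ≡ 1239^2 = 1535121 ≡ 1012 (mod 3463)
1706^32 ≡ 1012^2 = 1024144 ≡ 2559 (mod 3463)
1706^64 ≡ 2559^2 = 6548481 ≡ 3411 (mod 3463)
1706^128 ≡ 3411^2 = 11634921 ≡ 2704 (mod 3463)
1706^256 ≡ 2704^2 = 7311616 ≡ 1223 (mod 3463)
1706^293 = 1706^256 × 1706^32 × 1706^4 × 1706^1 ≡ 1223 × 2559 × 2287 × 1706 (mod 3463).
Accumulate the product:
1223 × 2559 = 3129657 ≡ 2568
2568 × 2287 = 5873016 ≡ 3231
3231 × 1706 = 5512086 ≡ 2453

2453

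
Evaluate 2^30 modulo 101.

17

Compute successive squares:
2^1 ≡ 2 (mod 101)
2^2 ≡ 2^2 = 4 (mod 101)
2^4 ≡ 4^2 = 16 (mod 101)
2^8 ≡ 16^2 = 256 ≡ 54 (mod 101)
2^16 ≡ 54^2 = 2916 ≡ 88 (mod 101)
2^30 = 2^16 * 2^8 * 2^4 * 2^2 ≡ 88 * 54 * 16 * 4 (mod 101).
Accumulate the product:
88 * 54 = 4752 ≡ 5
5 * 16 = 80
80 * 4 = 320 ≡ 17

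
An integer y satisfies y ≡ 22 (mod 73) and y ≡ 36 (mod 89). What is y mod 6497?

5643

73⁻¹ mod 89: 73×50 ≡ 1 (mod 89), so 73⁻¹ ≡ 50.
y = 22 + 73×((36 − 22)×50 mod 89) = 22 + 73×77 = 5643.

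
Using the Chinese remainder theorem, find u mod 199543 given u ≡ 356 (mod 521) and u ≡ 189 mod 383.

521⁻¹ mod 383: 521×136 ≡ 1 (mod 383), so 521⁻¹ ≡ 136.
u = 356 + 521×((189 − 356)×136 mod 383) = 356 + 521×268 = 139984.
Check: 139984 mod 521 = 356, 139984 mod 383 = 189. ✓

139984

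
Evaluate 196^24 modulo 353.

24 in binary is 11000, i.e. 24 = 16 + 8.
196^1 ≡ 196 (mod 353)
196^2 ≡ 196^2 = 38416 ≡ 292 (mod 353)
196^4 ≡ 292^2 = 85264 ≡ 191 (mod 353)
196^8 ≡ 191^2 = 36481 ≡ 122 (mod 353)
196^16 ≡ 122^2 = 14884 ≡ 58 (mod 353)
196^24 = 196^16 · 196^8 ≡ 58 · 122 (mod 353).
58 · 122 = 7076 ≡ 16 (mod 353).

16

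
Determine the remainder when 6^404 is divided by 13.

404 in binary is 110010100, i.e. 404 = 256 + 128 + 16 + 4.
6^1 ≡ 6 (mod 13)
6^2 ≡ 6^2 = 36 ≡ 10 (mod 13)
6^4 ≡ 10^2 = 100 ≡ 9 (mod 13)
6^8 ≡ 9^2 = 81 ≡ 3 (mod 13)
6^16 ≡ 3^2 = 9 (mod 13)
6^32 ≡ 9^2 = 81 ≡ 3 (mod 13)
6^64 ≡ 3^2 = 9 (mod 13)
6^128 ≡ 9^2 = 81 ≡ 3 (mod 13)
6^256 ≡ 3^2 = 9 (mod 13)
6^404 = 6^256 · 6^128 · 6^16 · 6^4 ≡ 9 · 3 · 9 · 9 (mod 13).
Accumulate the product:
9 · 3 = 27 ≡ 1
1 · 9 = 9
9 · 9 = 81 ≡ 3

3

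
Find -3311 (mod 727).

-3311 = -5·727 + 324, so -3311 ≡ 324 (mod 727).

324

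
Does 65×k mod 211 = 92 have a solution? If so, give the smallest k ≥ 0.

141

gcd(65, 211) = 1, so a unique solution mod 211 exists.
65⁻¹ ≡ 13 (mod 211).
k ≡ 13×92 ≡ 141 (mod 211).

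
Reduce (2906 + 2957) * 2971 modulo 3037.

2906 + 2957 = 5863 ≡ 2826 (mod 3037)
2826 * 2971 = 8396046 ≡ 1778 (mod 3037)

1778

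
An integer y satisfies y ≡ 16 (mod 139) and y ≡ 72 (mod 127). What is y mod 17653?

139⁻¹ mod 127: 139*53 ≡ 1 (mod 127), so 139⁻¹ ≡ 53.
y = 16 + 139*((72 − 16)*53 mod 127) = 16 + 139*47 = 6549.
Check: 6549 mod 139 = 16, 6549 mod 127 = 72. ✓

6549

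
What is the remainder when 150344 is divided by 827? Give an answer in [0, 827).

150344 = 181×827 + 657, so 150344 ≡ 657 (mod 827).

657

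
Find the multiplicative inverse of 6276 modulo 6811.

By the extended Euclidean algorithm:
6811 = 1×6276 + 535
6276 = 11×535 + 391
535 = 1×391 + 144
391 = 2×144 + 103
144 = 1×103 + 41
103 = 2×41 + 21
41 = 1×21 + 20
21 = 1×20 + 1
20 = 20×1 + 0
gcd(6276, 6811) = 1, so the inverse exists.
Bézout: 1 = −305×6811 + 331×6276.
So 6276⁻¹ ≡ 331 (mod 6811).

331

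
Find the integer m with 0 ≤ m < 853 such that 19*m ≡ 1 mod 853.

449

Apply the Euclidean algorithm and back-substitute:
853 = 44*19 + 17
19 = 1*17 + 2
17 = 8*2 + 1
2 = 2*1 + 0
gcd(19, 853) = 1, so the inverse exists.
Bézout: 1 = 9*853 − 404*19.
So 19⁻¹ ≡ −404 ≡ 449 (mod 853).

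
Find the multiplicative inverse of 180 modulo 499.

499 = 2·180 + 139
180 = 1·139 + 41
139 = 3·41 + 16
41 = 2·16 + 9
16 = 1·9 + 7
9 = 1·7 + 2
7 = 3·2 + 1
2 = 2·1 + 0
gcd(180, 499) = 1, so the inverse exists.
Back-substitute for 1:
1 = 1·7 − 3·2
  = −3·9 + 4·7
  = 4·16 − 7·9
  = −7·41 + 18·16
  = 18·139 − 61·41
  = −61·180 + 79·139
  = 79·499 − 219·180
So 180⁻¹ ≡ −219 ≡ 280 (mod 499).

280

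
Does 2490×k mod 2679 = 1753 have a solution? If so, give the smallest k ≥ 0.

gcd(2490, 2679) = 3, and 3 does not divide 1753.
So the congruence has no solution.

no solution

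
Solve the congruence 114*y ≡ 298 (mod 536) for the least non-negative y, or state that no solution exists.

233

gcd(114, 536) = 2, and 2 | 298, so solutions exist.
Divide through by 2: 57*y = 149 (mod 268).
57⁻¹ ≡ 221 (mod 268).
y ≡ 221*149 ≡ 233 (mod 268).
The smallest non-negative solution is y = 233.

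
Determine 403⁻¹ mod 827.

827 = 2×403 + 21
403 = 19×21 + 4
21 = 5×4 + 1
4 = 4×1 + 0
gcd(403, 827) = 1, so the inverse exists.
Bézout: 1 = 96×827 − 197×403.
So 403⁻¹ ≡ −197 ≡ 630 (mod 827).

630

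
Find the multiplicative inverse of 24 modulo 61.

28

Run the extended Euclidean algorithm:
61 = 2·24 + 13
24 = 1·13 + 11
13 = 1·11 + 2
11 = 5·2 + 1
2 = 2·1 + 0
gcd(24, 61) = 1, so the inverse exists.
Back-substitute for 1:
1 = 1·11 − 5·2
  = −5·13 + 6·11
  = 6·24 − 11·13
  = −11·61 + 28·24
So 24⁻¹ ≡ 28 (mod 61).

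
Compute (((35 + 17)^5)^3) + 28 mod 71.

35 + 17 = 52
(52)^5 ≡ 26 (mod 71)
(26)^3 ≡ 39 (mod 71)
39 + 28 = 67

67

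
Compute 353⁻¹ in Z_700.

By the extended Euclidean algorithm:
700 = 1·353 + 347
353 = 1·347 + 6
347 = 57·6 + 5
6 = 1·5 + 1
5 = 5·1 + 0
gcd(353, 700) = 1, so the inverse exists.
Back-substitute for 1:
1 = 1·6 − 1·5
  = −1·347 + 58·6
  = 58·353 − 59·347
  = −59·700 + 117·353
So 353⁻¹ ≡ 117 (mod 700).

117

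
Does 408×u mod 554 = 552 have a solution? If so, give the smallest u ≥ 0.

gcd(408, 554) = 2, and 2 | 552, so solutions exist.
Divide through by 2: 204×u ≡ 276 mod 277.
204⁻¹ ≡ 129 (mod 277).
u ≡ 129×276 ≡ 148 (mod 277).
The smallest non-negative solution is u = 148.

148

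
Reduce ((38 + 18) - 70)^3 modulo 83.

78

38 + 18 = 56
56 - 70 = -14 ≡ 69 (mod 83)
(69)^3 ≡ 78 (mod 83)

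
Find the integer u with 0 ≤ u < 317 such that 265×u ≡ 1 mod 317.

Apply the Euclidean algorithm and back-substitute:
317 = 1×265 + 52
265 = 5×52 + 5
52 = 10×5 + 2
5 = 2×2 + 1
2 = 2×1 + 0
gcd(265, 317) = 1, so the inverse exists.
Back-substitute for 1:
1 = 1×5 − 2×2
  = −2×52 + 21×5
  = 21×265 − 107×52
  = −107×317 + 128×265
So 265⁻¹ ≡ 128 (mod 317).

128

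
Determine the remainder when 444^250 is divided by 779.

By square-and-multiply:
444^1 ≡ 444 (mod 779)
444^2 ≡ 444^2 = 197136 ≡ 49 (mod 779)
444^4 ≡ 49^2 = 2401 ≡ 64 (mod 779)
444^8 ≡ 64^2 = 4096 ≡ 201 (mod 779)
444^16 ≡ 201^2 = 40401 ≡ 672 (mod 779)
444^32 ≡ 672^2 = 451584 ≡ 543 (mod 779)
444^64 ≡ 543^2 = 294849 ≡ 387 (mod 779)
444^128 ≡ 387^2 = 149769 ≡ 201 (mod 779)
444^250 = 444^128 · 444^64 · 444^32 · 444^16 · 444^8 · 444^2 ≡ 201 · 387 · 543 · 672 · 201 · 49 (mod 779).
Accumulate the product:
201 · 387 = 77787 ≡ 666
666 · 543 = 361638 ≡ 182
182 · 672 = 122304 ≡ 1
1 · 201 = 201
201 · 49 = 9849 ≡ 501

501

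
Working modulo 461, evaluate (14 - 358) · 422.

47

14 - 358 = -344 ≡ 117 (mod 461)
117 · 422 = 49374 ≡ 47 (mod 461)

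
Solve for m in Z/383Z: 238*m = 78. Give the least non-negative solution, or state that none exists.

187

gcd(238, 383) = 1, so a unique solution mod 383 exists.
238⁻¹ ≡ 243 (mod 383).
m ≡ 243*78 ≡ 187 (mod 383).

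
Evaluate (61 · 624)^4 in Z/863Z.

61 · 624 = 38064 ≡ 92 (mod 863)
(92)^4 ≡ 803 (mod 863)

803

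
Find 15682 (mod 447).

15682 = 35·447 + 37, so 15682 ≡ 37 (mod 447).

37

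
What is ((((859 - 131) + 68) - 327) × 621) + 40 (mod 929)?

859 - 131 = 728
728 + 68 = 796
796 - 327 = 469
469 × 621 = 291249 ≡ 472 (mod 929)
472 + 40 = 512

512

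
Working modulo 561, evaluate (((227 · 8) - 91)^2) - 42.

39

227 · 8 = 1816 ≡ 133 (mod 561)
133 - 91 = 42
(42)^2 ≡ 81 (mod 561)
81 - 42 = 39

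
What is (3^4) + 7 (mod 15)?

13

(3)^4 ≡ 6 (mod 15)
6 + 7 = 13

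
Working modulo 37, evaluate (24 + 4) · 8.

2

24 + 4 = 28
28 · 8 = 224 ≡ 2 (mod 37)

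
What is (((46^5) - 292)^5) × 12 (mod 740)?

(46)^5 ≡ 256 (mod 740)
256 - 292 = -36 ≡ 704 (mod 740)
(704)^5 ≡ 704 (mod 740)
704 × 12 = 8448 ≡ 308 (mod 740)

308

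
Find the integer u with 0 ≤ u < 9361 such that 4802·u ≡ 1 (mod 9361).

3390

9361 = 1*4802 + 4559
4802 = 1*4559 + 243
4559 = 18*243 + 185
243 = 1*185 + 58
185 = 3*58 + 11
58 = 5*11 + 3
11 = 3*3 + 2
3 = 1*2 + 1
2 = 2*1 + 0
gcd(4802, 9361) = 1, so the inverse exists.
Back-substitute for 1:
1 = 1*3 − 1*2
  = −1*11 + 4*3
  = 4*58 − 21*11
  = −21*185 + 67*58
  = 67*243 − 88*185
  = −88*4559 + 1651*243
  = 1651*4802 − 1739*4559
  = −1739*9361 + 3390*4802
So 4802⁻¹ ≡ 3390 (mod 9361).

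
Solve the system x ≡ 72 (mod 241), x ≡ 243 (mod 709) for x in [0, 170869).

241⁻¹ mod 709: 241·456 ≡ 1 (mod 709), so 241⁻¹ ≡ 456.
x = 72 + 241·((243 − 72)·456 mod 709) = 72 + 241·695 = 167567.
Check: 167567 mod 241 = 72, 167567 mod 709 = 243. ✓

167567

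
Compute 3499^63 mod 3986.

By square-and-multiply:
63 in binary is 111111, i.e. 63 = 32 + 16 + 8 + 4 + 2 + 1.
3499^1 ≡ 3499 (mod 3986)
3499^2 ≡ 3499^2 = 12243001 ≡ 1995 (mod 3986)
3499^4 ≡ 1995^2 = 3980025 ≡ 1997 (mod 3986)
3499^8 ≡ 1997^2 = 3988009 ≡ 2009 (mod 3986)
3499^16 ≡ 2009^2 = 4036081 ≡ 2249 (mod 3986)
3499^32 ≡ 2249^2 = 5058001 ≡ 3753 (mod 3986)
3499^63 = 3499^32 × 3499^16 × 3499^8 × 3499^4 × 3499^2 × 3499^1 ≡ 3753 × 2249 × 2009 × 1997 × 1995 × 3499 (mod 3986).
Accumulate the product:
3753 × 2249 = 8440497 ≡ 2135
2135 × 2009 = 4289215 ≡ 279
279 × 1997 = 557163 ≡ 3109
3109 × 1995 = 6202455 ≡ 239
239 × 3499 = 836261 ≡ 3187

3187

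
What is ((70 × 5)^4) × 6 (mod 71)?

58

70 × 5 = 350 ≡ 66 (mod 71)
(66)^4 ≡ 57 (mod 71)
57 × 6 = 342 ≡ 58 (mod 71)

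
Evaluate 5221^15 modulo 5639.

4389

15 in binary is 1111, i.e. 15 = 8 + 4 + 2 + 1.
5221^1 ≡ 5221 (mod 5639)
5221^2 ≡ 5221^2 = 27258841 ≡ 5554 (mod 5639)
5221^4 ≡ 5554^2 = 30846916 ≡ 1586 (mod 5639)
5221^8 ≡ 1586^2 = 2515396 ≡ 402 (mod 5639)
5221^15 = 5221^8 * 5221^4 * 5221^2 * 5221^1 ≡ 402 * 1586 * 5554 * 5221 (mod 5639).
Accumulate the product:
402 * 1586 = 637572 ≡ 365
365 * 5554 = 2027210 ≡ 2809
2809 * 5221 = 14665789 ≡ 4389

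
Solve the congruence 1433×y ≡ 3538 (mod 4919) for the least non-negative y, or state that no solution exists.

gcd(1433, 4919) = 1, so a unique solution mod 4919 exists.
1433⁻¹ ≡ 2039 (mod 4919).
y ≡ 2039×3538 ≡ 2728 (mod 4919).

2728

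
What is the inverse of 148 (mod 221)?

221 = 1×148 + 73
148 = 2×73 + 2
73 = 36×2 + 1
2 = 2×1 + 0
gcd(148, 221) = 1, so the inverse exists.
Bézout: 1 = 73×221 − 109×148.
So 148⁻¹ ≡ −109 ≡ 112 (mod 221).

112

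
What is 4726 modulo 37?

4726 = 127·37 + 27, so 4726 ≡ 27 (mod 37).

27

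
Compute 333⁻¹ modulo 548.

209

Run the extended Euclidean algorithm:
548 = 1×333 + 215
333 = 1×215 + 118
215 = 1×118 + 97
118 = 1×97 + 21
97 = 4×21 + 13
21 = 1×13 + 8
13 = 1×8 + 5
8 = 1×5 + 3
5 = 1×3 + 2
3 = 1×2 + 1
2 = 2×1 + 0
gcd(333, 548) = 1, so the inverse exists.
Bézout: 1 = −127×548 + 209×333.
So 333⁻¹ ≡ 209 (mod 548).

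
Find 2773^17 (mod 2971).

17 in binary is 10001, i.e. 17 = 16 + 1.
2773^1 ≡ 2773 (mod 2971)
2773^2 ≡ 2773^2 = 7689529 ≡ 581 (mod 2971)
2773^4 ≡ 581^2 = 337561 ≡ 1838 (mod 2971)
2773^8 ≡ 1838^2 = 3378244 ≡ 217 (mod 2971)
2773^16 ≡ 217^2 = 47089 ≡ 2524 (mod 2971)
2773^17 = 2773^16 · 2773^1 ≡ 2524 · 2773 (mod 2971).
2524 · 2773 = 6999052 ≡ 2347 (mod 2971).

2347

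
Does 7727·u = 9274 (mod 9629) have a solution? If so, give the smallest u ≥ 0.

66

gcd(7727, 9629) = 1, so a unique solution mod 9629 exists.
7727⁻¹ ≡ 4855 (mod 9629).
u ≡ 4855·9274 ≡ 66 (mod 9629).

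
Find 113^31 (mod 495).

212

By square-and-multiply:
31 in binary is 11111, i.e. 31 = 16 + 8 + 4 + 2 + 1.
113^1 ≡ 113 (mod 495)
113^2 ≡ 113^2 = 12769 ≡ 394 (mod 495)
113^4 ≡ 394^2 = 155236 ≡ 301 (mod 495)
113^8 ≡ 301^2 = 90601 ≡ 16 (mod 495)
113^16 ≡ 16^2 = 256 (mod 495)
113^31 = 113^16 * 113^8 * 113^4 * 113^2 * 113^1 ≡ 256 * 16 * 301 * 394 * 113 (mod 495).
Accumulate the product:
256 * 16 = 4096 ≡ 136
136 * 301 = 40936 ≡ 346
346 * 394 = 136324 ≡ 199
199 * 113 = 22487 ≡ 212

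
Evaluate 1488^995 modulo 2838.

995 in binary is 1111100011, i.e. 995 = 512 + 256 + 128 + 64 + 32 + 2 + 1.
1488^1 ≡ 1488 (mod 2838)
1488^2 ≡ 1488^2 = 2214144 ≡ 504 (mod 2838)
1488^4 ≡ 504^2 = 254016 ≡ 1434 (mod 2838)
1488^8 ≡ 1434^2 = 2056356 ≡ 1644 (mod 2838)
1488^16 ≡ 1644^2 = 2702736 ≡ 960 (mod 2838)
1488^32 ≡ 960^2 = 921600 ≡ 2088 (mod 2838)
1488^64 ≡ 2088^2 = 4359744 ≡ 576 (mod 2838)
1488^128 ≡ 576^2 = 331776 ≡ 2568 (mod 2838)
1488^256 ≡ 2568^2 = 6594624 ≡ 1950 (mod 2838)
1488^512 ≡ 1950^2 = 3802500 ≡ 2418 (mod 2838)
1488^995 = 1488^512 × 1488^256 × 1488^128 × 1488^64 × 1488^32 × 1488^2 × 1488^1 ≡ 2418 × 1950 × 2568 × 576 × 2088 × 504 × 1488 (mod 2838).
Accumulate the product:
2418 × 1950 = 4715100 ≡ 1182
1182 × 2568 = 3035376 ≡ 1554
1554 × 576 = 895104 ≡ 1134
1134 × 2088 = 2367792 ≡ 900
900 × 504 = 453600 ≡ 2358
2358 × 1488 = 3508704 ≡ 936

936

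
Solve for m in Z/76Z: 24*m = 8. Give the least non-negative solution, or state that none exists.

gcd(24, 76) = 4, and 4 | 8, so solutions exist.
Divide through by 4: 6*m = 2 (mod 19).
6⁻¹ ≡ 16 (mod 19).
m ≡ 16*2 ≡ 13 (mod 19).
The smallest non-negative solution is m = 13.

13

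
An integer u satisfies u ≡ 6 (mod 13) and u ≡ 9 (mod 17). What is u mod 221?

162

13⁻¹ mod 17: 13*4 ≡ 1 (mod 17), so 13⁻¹ ≡ 4.
u = 6 + 13*((9 − 6)*4 mod 17) = 6 + 13*12 = 162.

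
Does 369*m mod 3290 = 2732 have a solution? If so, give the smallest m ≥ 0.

3128

gcd(369, 3290) = 1, so a unique solution mod 3290 exists.
369⁻¹ ≡ 2229 (mod 3290).
m ≡ 2229*2732 ≡ 3128 (mod 3290).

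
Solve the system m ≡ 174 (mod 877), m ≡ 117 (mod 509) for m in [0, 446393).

877⁻¹ mod 509: 877·148 ≡ 1 (mod 509), so 877⁻¹ ≡ 148.
m = 174 + 877·((117 − 174)·148 mod 509) = 174 + 877·217 = 190483.
Check: 190483 mod 877 = 174, 190483 mod 509 = 117. ✓

190483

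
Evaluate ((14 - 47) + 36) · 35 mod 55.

50

14 - 47 = -33 ≡ 22 (mod 55)
22 + 36 = 58 ≡ 3 (mod 55)
3 · 35 = 105 ≡ 50 (mod 55)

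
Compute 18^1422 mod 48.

0

Using repeated squaring:
1422 in binary is 10110001110, i.e. 1422 = 1024 + 256 + 128 + 8 + 4 + 2.
18^1 ≡ 18 (mod 48)
18^2 ≡ 18^2 = 324 ≡ 36 (mod 48)
18^4 ≡ 36^2 = 1296 ≡ 0 (mod 48)
18^8 ≡ 0^2 = 0 (mod 48)
18^16 ≡ 0^2 = 0 (mod 48)
18^32 ≡ 0^2 = 0 (mod 48)
18^64 ≡ 0^2 = 0 (mod 48)
18^128 ≡ 0^2 = 0 (mod 48)
18^256 ≡ 0^2 = 0 (mod 48)
18^512 ≡ 0^2 = 0 (mod 48)
18^1024 ≡ 0^2 = 0 (mod 48)
18^1422 = 18^1024 × 18^256 × 18^128 × 18^8 × 18^4 × 18^2 ≡ 0 × 0 × 0 × 0 × 0 × 36 (mod 48).
Accumulate the product:
0 × 0 = 0
0 × 0 = 0
0 × 0 = 0
0 × 0 = 0
0 × 36 = 0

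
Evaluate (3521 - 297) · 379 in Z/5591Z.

3521 - 297 = 3224
3224 · 379 = 1221896 ≡ 3058 (mod 5591)

3058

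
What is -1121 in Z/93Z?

88

-1121 = -13·93 + 88, so -1121 ≡ 88 (mod 93).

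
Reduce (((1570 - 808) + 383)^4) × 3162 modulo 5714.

448

1570 - 808 = 762
762 + 383 = 1145
(1145)^4 ≡ 2821 (mod 5714)
2821 × 3162 = 8920002 ≡ 448 (mod 5714)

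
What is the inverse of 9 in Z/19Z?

17

By the extended Euclidean algorithm:
19 = 2*9 + 1
9 = 9*1 + 0
gcd(9, 19) = 1, so the inverse exists.
Back-substitute for 1:
1 = 1*19 − 2*9
So 9⁻¹ ≡ −2 ≡ 17 (mod 19).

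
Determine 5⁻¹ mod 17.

By the extended Euclidean algorithm:
17 = 3×5 + 2
5 = 2×2 + 1
2 = 2×1 + 0
gcd(5, 17) = 1, so the inverse exists.
Back-substitute for 1:
1 = 1×5 − 2×2
  = −2×17 + 7×5
So 5⁻¹ ≡ 7 (mod 17).

7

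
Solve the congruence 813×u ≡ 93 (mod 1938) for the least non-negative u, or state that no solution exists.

105

gcd(813, 1938) = 3, and 3 | 93, so solutions exist.
Divide through by 3: 271×u = 31 (mod 646).
271⁻¹ ≡ 441 (mod 646).
u ≡ 441×31 ≡ 105 (mod 646).
The smallest non-negative solution is u = 105.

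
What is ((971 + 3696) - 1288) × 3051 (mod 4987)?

1200

971 + 3696 = 4667
4667 - 1288 = 3379
3379 × 3051 = 10309329 ≡ 1200 (mod 4987)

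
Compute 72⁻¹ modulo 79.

45

By the extended Euclidean algorithm:
79 = 1*72 + 7
72 = 10*7 + 2
7 = 3*2 + 1
2 = 2*1 + 0
gcd(72, 79) = 1, so the inverse exists.
Bézout: 1 = 31*79 − 34*72.
So 72⁻¹ ≡ −34 ≡ 45 (mod 79).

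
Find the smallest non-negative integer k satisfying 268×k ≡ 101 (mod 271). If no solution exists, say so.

gcd(268, 271) = 1, so a unique solution mod 271 exists.
268⁻¹ ≡ 90 (mod 271).
k ≡ 90×101 ≡ 147 (mod 271).

147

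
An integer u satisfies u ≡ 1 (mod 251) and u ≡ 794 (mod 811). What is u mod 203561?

251⁻¹ mod 811: 251·769 ≡ 1 (mod 811), so 251⁻¹ ≡ 769.
u = 1 + 251·((794 − 1)·769 mod 811) = 1 + 251·756 = 189757.

189757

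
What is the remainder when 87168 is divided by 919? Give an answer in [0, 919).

782

87168 = 94×919 + 782, so 87168 ≡ 782 (mod 919).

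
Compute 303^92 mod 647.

471

92 in binary is 1011100, i.e. 92 = 64 + 16 + 8 + 4.
303^1 ≡ 303 (mod 647)
303^2 ≡ 303^2 = 91809 ≡ 582 (mod 647)
303^4 ≡ 582^2 = 338724 ≡ 343 (mod 647)
303^8 ≡ 343^2 = 117649 ≡ 542 (mod 647)
303^16 ≡ 542^2 = 293764 ≡ 26 (mod 647)
303^32 ≡ 26^2 = 676 ≡ 29 (mod 647)
303^64 ≡ 29^2 = 841 ≡ 194 (mod 647)
303^92 = 303^64 * 303^16 * 303^8 * 303^4 ≡ 194 * 26 * 542 * 343 (mod 647).
Accumulate the product:
194 * 26 = 5044 ≡ 515
515 * 542 = 279130 ≡ 273
273 * 343 = 93639 ≡ 471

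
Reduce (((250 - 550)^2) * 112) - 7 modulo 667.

250 - 550 = -300 ≡ 367 (mod 667)
(367)^2 ≡ 622 (mod 667)
622 * 112 = 69664 ≡ 296 (mod 667)
296 - 7 = 289

289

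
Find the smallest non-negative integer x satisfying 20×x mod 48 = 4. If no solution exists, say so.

5

gcd(20, 48) = 4, and 4 | 4, so solutions exist.
Divide through by 4: 5×x mod 12 = 1.
5⁻¹ ≡ 5 (mod 12).
x ≡ 5×1 ≡ 5 (mod 12).
The smallest non-negative solution is x = 5.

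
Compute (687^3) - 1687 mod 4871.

2901

(687)^3 ≡ 4588 (mod 4871)
4588 - 1687 = 2901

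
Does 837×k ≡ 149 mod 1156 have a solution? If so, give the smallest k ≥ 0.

101

gcd(837, 1156) = 1, so a unique solution mod 1156 exists.
837⁻¹ ≡ 761 (mod 1156).
k ≡ 761×149 ≡ 101 (mod 1156).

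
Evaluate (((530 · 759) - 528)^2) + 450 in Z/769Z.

530 · 759 = 402270 ≡ 83 (mod 769)
83 - 528 = -445 ≡ 324 (mod 769)
(324)^2 ≡ 392 (mod 769)
392 + 450 = 842 ≡ 73 (mod 769)

73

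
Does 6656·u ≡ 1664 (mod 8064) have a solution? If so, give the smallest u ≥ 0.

16

gcd(6656, 8064) = 128, and 128 | 1664, so solutions exist.
Divide through by 128: 52·u ≡ 13 mod 63.
52⁻¹ ≡ 40 (mod 63).
u ≡ 40·13 ≡ 16 (mod 63).
The smallest non-negative solution is u = 16.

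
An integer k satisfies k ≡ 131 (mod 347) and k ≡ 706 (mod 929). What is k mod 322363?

347⁻¹ mod 929: 347*506 ≡ 1 (mod 929), so 347⁻¹ ≡ 506.
k = 131 + 347*((706 − 131)*506 mod 929) = 131 + 347*173 = 60162.
Check: 60162 mod 347 = 131, 60162 mod 929 = 706. ✓

60162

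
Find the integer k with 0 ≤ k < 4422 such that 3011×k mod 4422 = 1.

Apply the Euclidean algorithm and back-substitute:
4422 = 1*3011 + 1411
3011 = 2*1411 + 189
1411 = 7*189 + 88
189 = 2*88 + 13
88 = 6*13 + 10
13 = 1*10 + 3
10 = 3*3 + 1
3 = 3*1 + 0
gcd(3011, 4422) = 1, so the inverse exists.
Bézout: 1 = 924*4422 − 1357*3011.
So 3011⁻¹ ≡ −1357 ≡ 3065 (mod 4422).

3065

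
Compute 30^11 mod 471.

333

By square-and-multiply:
11 in binary is 1011, i.e. 11 = 8 + 2 + 1.
30^1 ≡ 30 (mod 471)
30^2 ≡ 30^2 = 900 ≡ 429 (mod 471)
30^4 ≡ 429^2 = 184041 ≡ 351 (mod 471)
30^8 ≡ 351^2 = 123201 ≡ 270 (mod 471)
30^11 = 30^8 · 30^2 · 30^1 ≡ 270 · 429 · 30 (mod 471).
Accumulate the product:
270 · 429 = 115830 ≡ 435
435 · 30 = 13050 ≡ 333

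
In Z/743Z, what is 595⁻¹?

743 = 1*595 + 148
595 = 4*148 + 3
148 = 49*3 + 1
3 = 3*1 + 0
gcd(595, 743) = 1, so the inverse exists.
Back-substitute for 1:
1 = 1*148 − 49*3
  = −49*595 + 197*148
  = 197*743 − 246*595
So 595⁻¹ ≡ −246 ≡ 497 (mod 743).

497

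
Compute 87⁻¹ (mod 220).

43

By the extended Euclidean algorithm:
220 = 2·87 + 46
87 = 1·46 + 41
46 = 1·41 + 5
41 = 8·5 + 1
5 = 5·1 + 0
gcd(87, 220) = 1, so the inverse exists.
Bézout: 1 = −17·220 + 43·87.
So 87⁻¹ ≡ 43 (mod 220).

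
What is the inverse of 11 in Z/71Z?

13

71 = 6*11 + 5
11 = 2*5 + 1
5 = 5*1 + 0
gcd(11, 71) = 1, so the inverse exists.
Back-substitute for 1:
1 = 1*11 − 2*5
  = −2*71 + 13*11
So 11⁻¹ ≡ 13 (mod 71).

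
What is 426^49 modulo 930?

306

Using repeated squaring:
49 in binary is 110001, i.e. 49 = 32 + 16 + 1.
426^1 ≡ 426 (mod 930)
426^2 ≡ 426^2 = 181476 ≡ 126 (mod 930)
426^4 ≡ 126^2 = 15876 ≡ 66 (mod 930)
426^8 ≡ 66^2 = 4356 ≡ 636 (mod 930)
426^16 ≡ 636^2 = 404496 ≡ 876 (mod 930)
426^32 ≡ 876^2 = 767376 ≡ 126 (mod 930)
426^49 = 426^32 · 426^16 · 426^1 ≡ 126 · 876 · 426 (mod 930).
Accumulate the product:
126 · 876 = 110376 ≡ 636
636 · 426 = 270936 ≡ 306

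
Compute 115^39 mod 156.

31

By square-and-multiply:
39 in binary is 100111, i.e. 39 = 32 + 4 + 2 + 1.
115^1 ≡ 115 (mod 156)
115^2 ≡ 115^2 = 13225 ≡ 121 (mod 156)
115^4 ≡ 121^2 = 14641 ≡ 133 (mod 156)
115^8 ≡ 133^2 = 17689 ≡ 61 (mod 156)
115^16 ≡ 61^2 = 3721 ≡ 133 (mod 156)
115^32 ≡ 133^2 = 17689 ≡ 61 (mod 156)
115^39 = 115^32 · 115^4 · 115^2 · 115^1 ≡ 61 · 133 · 121 · 115 (mod 156).
Accumulate the product:
61 · 133 = 8113 ≡ 1
1 · 121 = 121
121 · 115 = 13915 ≡ 31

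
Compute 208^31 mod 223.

195

Using repeated squaring:
31 in binary is 11111, i.e. 31 = 16 + 8 + 4 + 2 + 1.
208^1 ≡ 208 (mod 223)
208^2 ≡ 208^2 = 43264 ≡ 2 (mod 223)
208^4 ≡ 2^2 = 4 (mod 223)
208^8 ≡ 4^2 = 16 (mod 223)
208^16 ≡ 16^2 = 256 ≡ 33 (mod 223)
208^31 = 208^16 * 208^8 * 208^4 * 208^2 * 208^1 ≡ 33 * 16 * 4 * 2 * 208 (mod 223).
Accumulate the product:
33 * 16 = 528 ≡ 82
82 * 4 = 328 ≡ 105
105 * 2 = 210
210 * 208 = 43680 ≡ 195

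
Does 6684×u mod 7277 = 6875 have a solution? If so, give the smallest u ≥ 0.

1326

gcd(6684, 7277) = 1, so a unique solution mod 7277 exists.
6684⁻¹ ≡ 2712 (mod 7277).
u ≡ 2712×6875 ≡ 1326 (mod 7277).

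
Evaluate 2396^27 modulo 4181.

27 in binary is 11011, i.e. 27 = 16 + 8 + 2 + 1.
2396^1 ≡ 2396 (mod 4181)
2396^2 ≡ 2396^2 = 5740816 ≡ 303 (mod 4181)
2396^4 ≡ 303^2 = 91809 ≡ 4008 (mod 4181)
2396^8 ≡ 4008^2 = 16064064 ≡ 662 (mod 4181)
2396^16 ≡ 662^2 = 438244 ≡ 3420 (mod 4181)
2396^27 = 2396^16 · 2396^8 · 2396^2 · 2396^1 ≡ 3420 · 662 · 303 · 2396 (mod 4181).
Accumulate the product:
3420 · 662 = 2264040 ≡ 2119
2119 · 303 = 642057 ≡ 2364
2364 · 2396 = 5664144 ≡ 3070

3070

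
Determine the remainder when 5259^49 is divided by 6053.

Compute successive squares:
49 in binary is 110001, i.e. 49 = 32 + 16 + 1.
5259^1 ≡ 5259 (mod 6053)
5259^2 ≡ 5259^2 = 27657081 ≡ 924 (mod 6053)
5259^4 ≡ 924^2 = 853776 ≡ 303 (mod 6053)
5259^8 ≡ 303^2 = 91809 ≡ 1014 (mod 6053)
5259^16 ≡ 1014^2 = 1028196 ≡ 5239 (mod 6053)
5259^32 ≡ 5239^2 = 27447121 ≡ 2819 (mod 6053)
5259^49 = 5259^32 × 5259^16 × 5259^1 ≡ 2819 × 5239 × 5259 (mod 6053).
Accumulate the product:
2819 × 5239 = 14768741 ≡ 5474
5474 × 5259 = 28787766 ≡ 5751

5751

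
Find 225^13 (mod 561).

378

By square-and-multiply:
13 in binary is 1101, i.e. 13 = 8 + 4 + 1.
225^1 ≡ 225 (mod 561)
225^2 ≡ 225^2 = 50625 ≡ 135 (mod 561)
225^4 ≡ 135^2 = 18225 ≡ 273 (mod 561)
225^8 ≡ 273^2 = 74529 ≡ 477 (mod 561)
225^13 = 225^8 · 225^4 · 225^1 ≡ 477 · 273 · 225 (mod 561).
Accumulate the product:
477 · 273 = 130221 ≡ 69
69 · 225 = 15525 ≡ 378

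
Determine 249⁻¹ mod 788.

788 = 3×249 + 41
249 = 6×41 + 3
41 = 13×3 + 2
3 = 1×2 + 1
2 = 2×1 + 0
gcd(249, 788) = 1, so the inverse exists.
Bézout: 1 = −85×788 + 269×249.
So 249⁻¹ ≡ 269 (mod 788).

269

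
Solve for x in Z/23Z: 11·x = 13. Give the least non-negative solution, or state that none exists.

20

gcd(11, 23) = 1, so a unique solution mod 23 exists.
11⁻¹ ≡ 21 (mod 23).
x ≡ 21·13 ≡ 20 (mod 23).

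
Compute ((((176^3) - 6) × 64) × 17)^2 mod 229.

(176)^3 ≡ 202 (mod 229)
202 - 6 = 196
196 × 64 = 12544 ≡ 178 (mod 229)
178 × 17 = 3026 ≡ 49 (mod 229)
(49)^2 ≡ 111 (mod 229)

111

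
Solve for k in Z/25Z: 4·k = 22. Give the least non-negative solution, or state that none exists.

gcd(4, 25) = 1, so a unique solution mod 25 exists.
4⁻¹ ≡ 19 (mod 25).
k ≡ 19·22 ≡ 18 (mod 25).

18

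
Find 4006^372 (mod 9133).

By square-and-multiply:
4006^1 ≡ 4006 (mod 9133)
4006^2 ≡ 4006^2 = 16048036 ≡ 1355 (mod 9133)
4006^4 ≡ 1355^2 = 1836025 ≡ 292 (mod 9133)
4006^8 ≡ 292^2 = 85264 ≡ 3067 (mod 9133)
4006^16 ≡ 3067^2 = 9406489 ≡ 8632 (mod 9133)
4006^32 ≡ 8632^2 = 74511424 ≡ 4410 (mod 9133)
4006^64 ≡ 4410^2 = 19448100 ≡ 3943 (mod 9133)
4006^128 ≡ 3943^2 = 15547249 ≡ 2883 (mod 9133)
4006^256 ≡ 2883^2 = 8311689 ≡ 659 (mod 9133)
4006^372 = 4006^256 · 4006^64 · 4006^32 · 4006^16 · 4006^4 ≡ 659 · 3943 · 4410 · 8632 · 292 (mod 9133).
Accumulate the product:
659 · 3943 = 2598437 ≡ 4665
4665 · 4410 = 20572650 ≡ 5134
5134 · 8632 = 44316688 ≡ 3372
3372 · 292 = 984624 ≡ 7393

7393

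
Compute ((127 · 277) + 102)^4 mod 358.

127 · 277 = 35179 ≡ 95 (mod 358)
95 + 102 = 197
(197)^4 ≡ 261 (mod 358)

261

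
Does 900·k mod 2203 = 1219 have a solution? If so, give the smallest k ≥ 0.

557

gcd(900, 2203) = 1, so a unique solution mod 2203 exists.
900⁻¹ ≡ 2039 (mod 2203).
k ≡ 2039·1219 ≡ 557 (mod 2203).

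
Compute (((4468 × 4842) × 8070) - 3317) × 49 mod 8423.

5604

4468 × 4842 = 21634056 ≡ 3792 (mod 8423)
3792 × 8070 = 30601440 ≡ 681 (mod 8423)
681 - 3317 = -2636 ≡ 5787 (mod 8423)
5787 × 49 = 283563 ≡ 5604 (mod 8423)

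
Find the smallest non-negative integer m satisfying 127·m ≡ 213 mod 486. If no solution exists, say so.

105

gcd(127, 486) = 1, so a unique solution mod 486 exists.
127⁻¹ ≡ 199 (mod 486).
m ≡ 199·213 ≡ 105 (mod 486).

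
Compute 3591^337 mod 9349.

8480

By square-and-multiply:
337 in binary is 101010001, i.e. 337 = 256 + 64 + 16 + 1.
3591^1 ≡ 3591 (mod 9349)
3591^2 ≡ 3591^2 = 12895281 ≡ 3010 (mod 9349)
3591^4 ≡ 3010^2 = 9060100 ≡ 919 (mod 9349)
3591^8 ≡ 919^2 = 844561 ≡ 3151 (mod 9349)
3591^16 ≡ 3151^2 = 9928801 ≡ 163 (mod 9349)
3591^32 ≡ 163^2 = 26569 ≡ 7871 (mod 9349)
3591^64 ≡ 7871^2 = 61952641 ≡ 6167 (mod 9349)
3591^128 ≡ 6167^2 = 38031889 ≡ 157 (mod 9349)
3591^256 ≡ 157^2 = 24649 ≡ 5951 (mod 9349)
3591^337 = 3591^256 * 3591^64 * 3591^16 * 3591^1 ≡ 5951 * 6167 * 163 * 3591 (mod 9349).
Accumulate the product:
5951 * 6167 = 36699817 ≡ 4992
4992 * 163 = 813696 ≡ 333
333 * 3591 = 1195803 ≡ 8480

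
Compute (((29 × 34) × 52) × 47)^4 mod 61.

29 × 34 = 986 ≡ 10 (mod 61)
10 × 52 = 520 ≡ 32 (mod 61)
32 × 47 = 1504 ≡ 40 (mod 61)
(40)^4 ≡ 13 (mod 61)

13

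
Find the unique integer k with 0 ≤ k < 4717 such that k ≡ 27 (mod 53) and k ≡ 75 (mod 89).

53⁻¹ mod 89: 53*42 ≡ 1 (mod 89), so 53⁻¹ ≡ 42.
k = 27 + 53*((75 − 27)*42 mod 89) = 27 + 53*58 = 3101.

3101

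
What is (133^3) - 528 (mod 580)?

209

(133)^3 ≡ 157 (mod 580)
157 - 528 = -371 ≡ 209 (mod 580)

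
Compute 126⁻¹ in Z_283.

283 = 2×126 + 31
126 = 4×31 + 2
31 = 15×2 + 1
2 = 2×1 + 0
gcd(126, 283) = 1, so the inverse exists.
Back-substitute for 1:
1 = 1×31 − 15×2
  = −15×126 + 61×31
  = 61×283 − 137×126
So 126⁻¹ ≡ −137 ≡ 146 (mod 283).

146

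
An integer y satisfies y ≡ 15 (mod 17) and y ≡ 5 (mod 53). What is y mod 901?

17⁻¹ mod 53: 17·25 ≡ 1 (mod 53), so 17⁻¹ ≡ 25.
y = 15 + 17·((5 − 15)·25 mod 53) = 15 + 17·15 = 270.

270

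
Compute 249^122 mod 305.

Compute successive squares:
122 in binary is 1111010, i.e. 122 = 64 + 32 + 16 + 8 + 2.
249^1 ≡ 249 (mod 305)
249^2 ≡ 249^2 = 62001 ≡ 86 (mod 305)
249^4 ≡ 86^2 = 7396 ≡ 76 (mod 305)
249^8 ≡ 76^2 = 5776 ≡ 286 (mod 305)
249^16 ≡ 286^2 = 81796 ≡ 56 (mod 305)
249^32 ≡ 56^2 = 3136 ≡ 86 (mod 305)
249^64 ≡ 86^2 = 7396 ≡ 76 (mod 305)
249^122 = 249^64 · 249^32 · 249^16 · 249^8 · 249^2 ≡ 76 · 86 · 56 · 286 · 86 (mod 305).
Accumulate the product:
76 · 86 = 6536 ≡ 131
131 · 56 = 7336 ≡ 16
16 · 286 = 4576 ≡ 1
1 · 86 = 86

86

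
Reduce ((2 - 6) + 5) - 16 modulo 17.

2

2 - 6 = -4 ≡ 13 (mod 17)
13 + 5 = 18 ≡ 1 (mod 17)
1 - 16 = -15 ≡ 2 (mod 17)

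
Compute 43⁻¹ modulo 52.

52 = 1*43 + 9
43 = 4*9 + 7
9 = 1*7 + 2
7 = 3*2 + 1
2 = 2*1 + 0
gcd(43, 52) = 1, so the inverse exists.
Bézout: 1 = −19*52 + 23*43.
So 43⁻¹ ≡ 23 (mod 52).

23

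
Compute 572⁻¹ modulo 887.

Apply the Euclidean algorithm and back-substitute:
887 = 1*572 + 315
572 = 1*315 + 257
315 = 1*257 + 58
257 = 4*58 + 25
58 = 2*25 + 8
25 = 3*8 + 1
8 = 8*1 + 0
gcd(572, 887) = 1, so the inverse exists.
Back-substitute for 1:
1 = 1*25 − 3*8
  = −3*58 + 7*25
  = 7*257 − 31*58
  = −31*315 + 38*257
  = 38*572 − 69*315
  = −69*887 + 107*572
So 572⁻¹ ≡ 107 (mod 887).

107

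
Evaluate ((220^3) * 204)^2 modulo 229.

94

(220)^3 ≡ 187 (mod 229)
187 * 204 = 38148 ≡ 134 (mod 229)
(134)^2 ≡ 94 (mod 229)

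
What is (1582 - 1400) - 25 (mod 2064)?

1582 - 1400 = 182
182 - 25 = 157

157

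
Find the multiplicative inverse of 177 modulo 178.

177

Apply the Euclidean algorithm and back-substitute:
178 = 1*177 + 1
177 = 177*1 + 0
gcd(177, 178) = 1, so the inverse exists.
Back-substitute for 1:
1 = 1*178 − 1*177
So 177⁻¹ ≡ −1 ≡ 177 (mod 178).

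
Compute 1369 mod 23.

1369 = 59·23 + 12, so 1369 ≡ 12 (mod 23).

12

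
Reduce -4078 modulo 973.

-4078 = -5*973 + 787, so -4078 ≡ 787 (mod 973).

787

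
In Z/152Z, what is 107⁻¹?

27

Apply the Euclidean algorithm and back-substitute:
152 = 1×107 + 45
107 = 2×45 + 17
45 = 2×17 + 11
17 = 1×11 + 6
11 = 1×6 + 5
6 = 1×5 + 1
5 = 5×1 + 0
gcd(107, 152) = 1, so the inverse exists.
Back-substitute for 1:
1 = 1×6 − 1×5
  = −1×11 + 2×6
  = 2×17 − 3×11
  = −3×45 + 8×17
  = 8×107 − 19×45
  = −19×152 + 27×107
So 107⁻¹ ≡ 27 (mod 152).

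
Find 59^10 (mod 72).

Compute successive squares:
10 in binary is 1010, i.e. 10 = 8 + 2.
59^1 ≡ 59 (mod 72)
59^2 ≡ 59^2 = 3481 ≡ 25 (mod 72)
59^4 ≡ 25^2 = 625 ≡ 49 (mod 72)
59^8 ≡ 49^2 = 2401 ≡ 25 (mod 72)
59^10 = 59^8 * 59^2 ≡ 25 * 25 (mod 72).
25 * 25 = 625 ≡ 49 (mod 72).

49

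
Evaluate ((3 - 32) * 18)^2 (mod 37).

16

3 - 32 = -29 ≡ 8 (mod 37)
8 * 18 = 144 ≡ 33 (mod 37)
(33)^2 ≡ 16 (mod 37)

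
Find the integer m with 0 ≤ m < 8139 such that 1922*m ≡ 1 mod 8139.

3104

Apply the Euclidean algorithm and back-substitute:
8139 = 4·1922 + 451
1922 = 4·451 + 118
451 = 3·118 + 97
118 = 1·97 + 21
97 = 4·21 + 13
21 = 1·13 + 8
13 = 1·8 + 5
8 = 1·5 + 3
5 = 1·3 + 2
3 = 1·2 + 1
2 = 2·1 + 0
gcd(1922, 8139) = 1, so the inverse exists.
Bézout: 1 = −733·8139 + 3104·1922.
So 1922⁻¹ ≡ 3104 (mod 8139).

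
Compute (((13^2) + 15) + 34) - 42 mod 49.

29

(13)^2 ≡ 22 (mod 49)
22 + 15 = 37
37 + 34 = 71 ≡ 22 (mod 49)
22 - 42 = -20 ≡ 29 (mod 49)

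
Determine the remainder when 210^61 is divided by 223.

210^1 ≡ 210 (mod 223)
210^2 ≡ 210^2 = 44100 ≡ 169 (mod 223)
210^4 ≡ 169^2 = 28561 ≡ 17 (mod 223)
210^8 ≡ 17^2 = 289 ≡ 66 (mod 223)
210^16 ≡ 66^2 = 4356 ≡ 119 (mod 223)
210^32 ≡ 119^2 = 14161 ≡ 112 (mod 223)
210^61 = 210^32 * 210^16 * 210^8 * 210^4 * 210^1 ≡ 112 * 119 * 66 * 17 * 210 (mod 223).
Accumulate the product:
112 * 119 = 13328 ≡ 171
171 * 66 = 11286 ≡ 136
136 * 17 = 2312 ≡ 82
82 * 210 = 17220 ≡ 49

49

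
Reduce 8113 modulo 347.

132

8113 = 23×347 + 132, so 8113 ≡ 132 (mod 347).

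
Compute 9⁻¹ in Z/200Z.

200 = 22·9 + 2
9 = 4·2 + 1
2 = 2·1 + 0
gcd(9, 200) = 1, so the inverse exists.
Bézout: 1 = −4·200 + 89·9.
So 9⁻¹ ≡ 89 (mod 200).

89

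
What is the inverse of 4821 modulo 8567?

8567 = 1·4821 + 3746
4821 = 1·3746 + 1075
3746 = 3·1075 + 521
1075 = 2·521 + 33
521 = 15·33 + 26
33 = 1·26 + 7
26 = 3·7 + 5
7 = 1·5 + 2
5 = 2·2 + 1
2 = 2·1 + 0
gcd(4821, 8567) = 1, so the inverse exists.
Bézout: 1 = 2045·8567 − 3634·4821.
So 4821⁻¹ ≡ −3634 ≡ 4933 (mod 8567).

4933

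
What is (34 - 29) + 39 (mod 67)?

34 - 29 = 5
5 + 39 = 44

44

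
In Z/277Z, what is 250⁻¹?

41

277 = 1·250 + 27
250 = 9·27 + 7
27 = 3·7 + 6
7 = 1·6 + 1
6 = 6·1 + 0
gcd(250, 277) = 1, so the inverse exists.
Back-substitute for 1:
1 = 1·7 − 1·6
  = −1·27 + 4·7
  = 4·250 − 37·27
  = −37·277 + 41·250
So 250⁻¹ ≡ 41 (mod 277).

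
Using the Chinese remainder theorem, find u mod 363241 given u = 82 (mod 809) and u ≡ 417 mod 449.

809⁻¹ mod 449: 809·338 ≡ 1 (mod 449), so 809⁻¹ ≡ 338.
u = 82 + 809·((417 − 82)·338 mod 449) = 82 + 809·82 = 66420.

66420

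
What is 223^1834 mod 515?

139

Using repeated squaring:
1834 in binary is 11100101010, i.e. 1834 = 1024 + 512 + 256 + 32 + 8 + 2.
223^1 ≡ 223 (mod 515)
223^2 ≡ 223^2 = 49729 ≡ 289 (mod 515)
223^4 ≡ 289^2 = 83521 ≡ 91 (mod 515)
223^8 ≡ 91^2 = 8281 ≡ 41 (mod 515)
223^16 ≡ 41^2 = 1681 ≡ 136 (mod 515)
223^32 ≡ 136^2 = 18496 ≡ 471 (mod 515)
223^64 ≡ 471^2 = 221841 ≡ 391 (mod 515)
223^128 ≡ 391^2 = 152881 ≡ 441 (mod 515)
223^256 ≡ 441^2 = 194481 ≡ 326 (mod 515)
223^512 ≡ 326^2 = 106276 ≡ 186 (mod 515)
223^1024 ≡ 186^2 = 34596 ≡ 91 (mod 515)
223^1834 = 223^1024 × 223^512 × 223^256 × 223^32 × 223^8 × 223^2 ≡ 91 × 186 × 326 × 471 × 41 × 289 (mod 515).
Accumulate the product:
91 × 186 = 16926 ≡ 446
446 × 326 = 145396 ≡ 166
166 × 471 = 78186 ≡ 421
421 × 41 = 17261 ≡ 266
266 × 289 = 76874 ≡ 139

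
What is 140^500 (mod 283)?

214

By square-and-multiply:
500 in binary is 111110100, i.e. 500 = 256 + 128 + 64 + 32 + 16 + 4.
140^1 ≡ 140 (mod 283)
140^2 ≡ 140^2 = 19600 ≡ 73 (mod 283)
140^4 ≡ 73^2 = 5329 ≡ 235 (mod 283)
140^8 ≡ 235^2 = 55225 ≡ 40 (mod 283)
140^16 ≡ 40^2 = 1600 ≡ 185 (mod 283)
140^32 ≡ 185^2 = 34225 ≡ 265 (mod 283)
140^64 ≡ 265^2 = 70225 ≡ 41 (mod 283)
140^128 ≡ 41^2 = 1681 ≡ 266 (mod 283)
140^256 ≡ 266^2 = 70756 ≡ 6 (mod 283)
140^500 = 140^256 × 140^128 × 140^64 × 140^32 × 140^16 × 140^4 ≡ 6 × 266 × 41 × 265 × 185 × 235 (mod 283).
Accumulate the product:
6 × 266 = 1596 ≡ 181
181 × 41 = 7421 ≡ 63
63 × 265 = 16695 ≡ 281
281 × 185 = 51985 ≡ 196
196 × 235 = 46060 ≡ 214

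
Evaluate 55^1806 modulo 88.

33

Using repeated squaring:
1806 in binary is 11100001110, i.e. 1806 = 1024 + 512 + 256 + 8 + 4 + 2.
55^1 ≡ 55 (mod 88)
55^2 ≡ 55^2 = 3025 ≡ 33 (mod 88)
55^4 ≡ 33^2 = 1089 ≡ 33 (mod 88)
55^8 ≡ 33^2 = 1089 ≡ 33 (mod 88)
55^16 ≡ 33^2 = 1089 ≡ 33 (mod 88)
55^32 ≡ 33^2 = 1089 ≡ 33 (mod 88)
55^64 ≡ 33^2 = 1089 ≡ 33 (mod 88)
55^128 ≡ 33^2 = 1089 ≡ 33 (mod 88)
55^256 ≡ 33^2 = 1089 ≡ 33 (mod 88)
55^512 ≡ 33^2 = 1089 ≡ 33 (mod 88)
55^1024 ≡ 33^2 = 1089 ≡ 33 (mod 88)
55^1806 = 55^1024 × 55^512 × 55^256 × 55^8 × 55^4 × 55^2 ≡ 33 × 33 × 33 × 33 × 33 × 33 (mod 88).
Accumulate the product:
33 × 33 = 1089 ≡ 33
33 × 33 = 1089 ≡ 33
33 × 33 = 1089 ≡ 33
33 × 33 = 1089 ≡ 33
33 × 33 = 1089 ≡ 33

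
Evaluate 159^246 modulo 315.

Compute successive squares:
246 in binary is 11110110, i.e. 246 = 128 + 64 + 32 + 16 + 4 + 2.
159^1 ≡ 159 (mod 315)
159^2 ≡ 159^2 = 25281 ≡ 81 (mod 315)
159^4 ≡ 81^2 = 6561 ≡ 261 (mod 315)
159^8 ≡ 261^2 = 68121 ≡ 81 (mod 315)
159^16 ≡ 81^2 = 6561 ≡ 261 (mod 315)
159^32 ≡ 261^2 = 68121 ≡ 81 (mod 315)
159^64 ≡ 81^2 = 6561 ≡ 261 (mod 315)
159^128 ≡ 261^2 = 68121 ≡ 81 (mod 315)
159^246 = 159^128 × 159^64 × 159^32 × 159^16 × 159^4 × 159^2 ≡ 81 × 261 × 81 × 261 × 261 × 81 (mod 315).
Accumulate the product:
81 × 261 = 21141 ≡ 36
36 × 81 = 2916 ≡ 81
81 × 261 = 21141 ≡ 36
36 × 261 = 9396 ≡ 261
261 × 81 = 21141 ≡ 36

36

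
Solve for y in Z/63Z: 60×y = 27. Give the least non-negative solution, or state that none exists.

12

gcd(60, 63) = 3, and 3 | 27, so solutions exist.
Divide through by 3: 20×y mod 21 = 9.
20⁻¹ ≡ 20 (mod 21).
y ≡ 20×9 ≡ 12 (mod 21).
The smallest non-negative solution is y = 12.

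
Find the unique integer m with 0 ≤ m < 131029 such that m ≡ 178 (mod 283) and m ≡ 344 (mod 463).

283⁻¹ mod 463: 283*18 ≡ 1 (mod 463), so 283⁻¹ ≡ 18.
m = 178 + 283*((344 − 178)*18 mod 463) = 178 + 283*210 = 59608.

59608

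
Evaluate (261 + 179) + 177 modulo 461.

261 + 179 = 440
440 + 177 = 617 ≡ 156 (mod 461)

156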